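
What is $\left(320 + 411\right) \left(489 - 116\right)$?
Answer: $272663$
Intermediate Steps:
$\left(320 + 411\right) \left(489 - 116\right) = 731 \left(489 + \left(-160 + 44\right)\right) = 731 \left(489 - 116\right) = 731 \cdot 373 = 272663$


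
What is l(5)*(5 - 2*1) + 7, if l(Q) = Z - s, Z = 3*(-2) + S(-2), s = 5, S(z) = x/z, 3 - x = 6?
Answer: -43/2 ≈ -21.500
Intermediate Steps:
x = -3 (x = 3 - 1*6 = 3 - 6 = -3)
S(z) = -3/z
Z = -9/2 (Z = 3*(-2) - 3/(-2) = -6 - 3*(-1/2) = -6 + 3/2 = -9/2 ≈ -4.5000)
l(Q) = -19/2 (l(Q) = -9/2 - 1*5 = -9/2 - 5 = -19/2)
l(5)*(5 - 2*1) + 7 = -19*(5 - 2*1)/2 + 7 = -19*(5 - 2)/2 + 7 = -19/2*3 + 7 = -57/2 + 7 = -43/2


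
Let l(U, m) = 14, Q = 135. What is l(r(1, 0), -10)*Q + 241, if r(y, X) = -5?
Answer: 2131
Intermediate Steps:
l(r(1, 0), -10)*Q + 241 = 14*135 + 241 = 1890 + 241 = 2131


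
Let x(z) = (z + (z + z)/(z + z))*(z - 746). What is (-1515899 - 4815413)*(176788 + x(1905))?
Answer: -15105510084704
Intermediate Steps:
x(z) = (1 + z)*(-746 + z) (x(z) = (z + (2*z)/((2*z)))*(-746 + z) = (z + (2*z)*(1/(2*z)))*(-746 + z) = (z + 1)*(-746 + z) = (1 + z)*(-746 + z))
(-1515899 - 4815413)*(176788 + x(1905)) = (-1515899 - 4815413)*(176788 + (-746 + 1905² - 745*1905)) = -6331312*(176788 + (-746 + 3629025 - 1419225)) = -6331312*(176788 + 2209054) = -6331312*2385842 = -15105510084704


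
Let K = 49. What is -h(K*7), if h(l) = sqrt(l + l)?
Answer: -7*sqrt(14) ≈ -26.192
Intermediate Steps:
h(l) = sqrt(2)*sqrt(l) (h(l) = sqrt(2*l) = sqrt(2)*sqrt(l))
-h(K*7) = -sqrt(2)*sqrt(49*7) = -sqrt(2)*sqrt(343) = -sqrt(2)*7*sqrt(7) = -7*sqrt(14)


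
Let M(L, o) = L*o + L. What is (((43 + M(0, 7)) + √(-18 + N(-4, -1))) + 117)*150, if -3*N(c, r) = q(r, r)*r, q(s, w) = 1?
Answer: 24000 + 50*I*√159 ≈ 24000.0 + 630.48*I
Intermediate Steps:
M(L, o) = L + L*o
N(c, r) = -r/3
(((43 + M(0, 7)) + √(-18 + N(-4, -1))) + 117)*150 = (((43 + 0*(1 + 7)) + √(-18 - ⅓*(-1))) + 117)*150 = (((43 + 0*8) + √(-18 + ⅓)) + 117)*150 = (((43 + 0) + √(-53/3)) + 117)*150 = ((43 + I*√159/3) + 117)*150 = (160 + I*√159/3)*150 = 24000 + 50*I*√159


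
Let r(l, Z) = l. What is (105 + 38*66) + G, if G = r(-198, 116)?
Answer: 2415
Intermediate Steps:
G = -198
(105 + 38*66) + G = (105 + 38*66) - 198 = (105 + 2508) - 198 = 2613 - 198 = 2415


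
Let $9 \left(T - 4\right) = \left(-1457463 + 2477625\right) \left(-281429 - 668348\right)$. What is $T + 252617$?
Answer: $- \frac{322974710095}{3} \approx -1.0766 \cdot 10^{11}$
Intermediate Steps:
$T = - \frac{322975467946}{3}$ ($T = 4 + \frac{\left(-1457463 + 2477625\right) \left(-281429 - 668348\right)}{9} = 4 + \frac{1020162 \left(-949777\right)}{9} = 4 + \frac{1}{9} \left(-968926403874\right) = 4 - \frac{322975467958}{3} = - \frac{322975467946}{3} \approx -1.0766 \cdot 10^{11}$)
$T + 252617 = - \frac{322975467946}{3} + 252617 = - \frac{322974710095}{3}$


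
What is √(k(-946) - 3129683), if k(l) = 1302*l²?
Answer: √1162050949 ≈ 34089.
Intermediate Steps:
√(k(-946) - 3129683) = √(1302*(-946)² - 3129683) = √(1302*894916 - 3129683) = √(1165180632 - 3129683) = √1162050949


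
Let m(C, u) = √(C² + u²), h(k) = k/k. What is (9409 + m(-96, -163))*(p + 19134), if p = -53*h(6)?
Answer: 179533129 + 19081*√35785 ≈ 1.8314e+8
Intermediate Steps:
h(k) = 1
p = -53 (p = -53*1 = -53)
(9409 + m(-96, -163))*(p + 19134) = (9409 + √((-96)² + (-163)²))*(-53 + 19134) = (9409 + √(9216 + 26569))*19081 = (9409 + √35785)*19081 = 179533129 + 19081*√35785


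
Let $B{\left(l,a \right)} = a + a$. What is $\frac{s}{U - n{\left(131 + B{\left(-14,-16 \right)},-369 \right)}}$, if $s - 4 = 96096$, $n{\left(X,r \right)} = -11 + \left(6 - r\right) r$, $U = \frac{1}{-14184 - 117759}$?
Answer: $\frac{12679722300}{18259063997} \approx 0.69443$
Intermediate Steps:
$B{\left(l,a \right)} = 2 a$
$U = - \frac{1}{131943}$ ($U = \frac{1}{-131943} = - \frac{1}{131943} \approx -7.579 \cdot 10^{-6}$)
$n{\left(X,r \right)} = -11 + r \left(6 - r\right)$
$s = 96100$ ($s = 4 + 96096 = 96100$)
$\frac{s}{U - n{\left(131 + B{\left(-14,-16 \right)},-369 \right)}} = \frac{96100}{- \frac{1}{131943} - \left(-11 - \left(-369\right)^{2} + 6 \left(-369\right)\right)} = \frac{96100}{- \frac{1}{131943} - \left(-11 - 136161 - 2214\right)} = \frac{96100}{- \frac{1}{131943} - -138386} = \frac{96100}{- \frac{1}{131943} + 138386} = \frac{96100}{\frac{18259063997}{131943}} = 96100 \cdot \frac{131943}{18259063997} = \frac{12679722300}{18259063997}$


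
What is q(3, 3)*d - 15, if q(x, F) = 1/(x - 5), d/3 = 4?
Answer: -21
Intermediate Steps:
d = 12 (d = 3*4 = 12)
q(x, F) = 1/(-5 + x)
q(3, 3)*d - 15 = 12/(-5 + 3) - 15 = 12/(-2) - 15 = -½*12 - 15 = -6 - 15 = -21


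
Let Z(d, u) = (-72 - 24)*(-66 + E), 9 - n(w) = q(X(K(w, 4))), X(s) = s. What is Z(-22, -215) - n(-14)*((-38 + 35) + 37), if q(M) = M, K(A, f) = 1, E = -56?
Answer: 11440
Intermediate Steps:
n(w) = 8 (n(w) = 9 - 1*1 = 9 - 1 = 8)
Z(d, u) = 11712 (Z(d, u) = (-72 - 24)*(-66 - 56) = -96*(-122) = 11712)
Z(-22, -215) - n(-14)*((-38 + 35) + 37) = 11712 - 8*((-38 + 35) + 37) = 11712 - 8*(-3 + 37) = 11712 - 8*34 = 11712 - 1*272 = 11712 - 272 = 11440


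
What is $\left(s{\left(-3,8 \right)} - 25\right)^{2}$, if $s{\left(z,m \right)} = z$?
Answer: $784$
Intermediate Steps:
$\left(s{\left(-3,8 \right)} - 25\right)^{2} = \left(-3 - 25\right)^{2} = \left(-28\right)^{2} = 784$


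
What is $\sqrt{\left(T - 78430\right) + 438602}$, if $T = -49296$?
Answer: $2 \sqrt{77719} \approx 557.56$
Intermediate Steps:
$\sqrt{\left(T - 78430\right) + 438602} = \sqrt{\left(-49296 - 78430\right) + 438602} = \sqrt{-127726 + 438602} = \sqrt{310876} = 2 \sqrt{77719}$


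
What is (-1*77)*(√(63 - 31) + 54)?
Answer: -4158 - 308*√2 ≈ -4593.6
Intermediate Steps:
(-1*77)*(√(63 - 31) + 54) = -77*(√32 + 54) = -77*(4*√2 + 54) = -77*(54 + 4*√2) = -4158 - 308*√2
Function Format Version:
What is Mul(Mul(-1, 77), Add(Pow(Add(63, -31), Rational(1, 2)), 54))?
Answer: Add(-4158, Mul(-308, Pow(2, Rational(1, 2)))) ≈ -4593.6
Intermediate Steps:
Mul(Mul(-1, 77), Add(Pow(Add(63, -31), Rational(1, 2)), 54)) = Mul(-77, Add(Pow(32, Rational(1, 2)), 54)) = Mul(-77, Add(Mul(4, Pow(2, Rational(1, 2))), 54)) = Mul(-77, Add(54, Mul(4, Pow(2, Rational(1, 2))))) = Add(-4158, Mul(-308, Pow(2, Rational(1, 2))))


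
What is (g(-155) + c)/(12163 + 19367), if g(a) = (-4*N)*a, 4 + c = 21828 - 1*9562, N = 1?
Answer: 2147/5255 ≈ 0.40856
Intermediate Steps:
c = 12262 (c = -4 + (21828 - 1*9562) = -4 + (21828 - 9562) = -4 + 12266 = 12262)
g(a) = -4*a (g(a) = (-4*1)*a = -4*a)
(g(-155) + c)/(12163 + 19367) = (-4*(-155) + 12262)/(12163 + 19367) = (620 + 12262)/31530 = 12882*(1/31530) = 2147/5255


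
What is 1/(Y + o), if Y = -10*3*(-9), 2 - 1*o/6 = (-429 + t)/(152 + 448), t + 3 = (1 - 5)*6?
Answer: 25/7164 ≈ 0.0034897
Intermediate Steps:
t = -27 (t = -3 + (1 - 5)*6 = -3 - 4*6 = -3 - 24 = -27)
o = 414/25 (o = 12 - 6*(-429 - 27)/(152 + 448) = 12 - (-2736)/600 = 12 - 6*(-19/25) = 12 + 114/25 = 414/25 ≈ 16.560)
Y = 270 (Y = -30*(-9) = 270)
1/(Y + o) = 1/(270 + 414/25) = 1/(7164/25) = 25/7164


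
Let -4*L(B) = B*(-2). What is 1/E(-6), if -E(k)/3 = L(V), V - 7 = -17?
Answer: 1/15 ≈ 0.066667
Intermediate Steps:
V = -10 (V = 7 - 17 = -10)
L(B) = B/2 (L(B) = -B*(-2)/4 = -(-1)*B/2 = B/2)
E(k) = 15 (E(k) = -3*(-10)/2 = -3*(-5) = 15)
1/E(-6) = 1/15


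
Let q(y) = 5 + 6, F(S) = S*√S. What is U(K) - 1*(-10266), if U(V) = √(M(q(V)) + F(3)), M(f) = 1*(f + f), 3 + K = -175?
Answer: 10266 + √(22 + 3*√3) ≈ 10271.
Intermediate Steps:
K = -178 (K = -3 - 175 = -178)
F(S) = S^(3/2)
q(y) = 11
M(f) = 2*f (M(f) = 1*(2*f) = 2*f)
U(V) = √(22 + 3*√3) (U(V) = √(2*11 + 3^(3/2)) = √(22 + 3*√3))
U(K) - 1*(-10266) = √(22 + 3*√3) - 1*(-10266) = √(22 + 3*√3) + 10266 = 10266 + √(22 + 3*√3)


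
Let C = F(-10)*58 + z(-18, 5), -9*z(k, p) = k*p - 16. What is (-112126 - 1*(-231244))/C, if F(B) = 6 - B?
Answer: 536031/4229 ≈ 126.75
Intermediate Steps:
z(k, p) = 16/9 - k*p/9 (z(k, p) = -(k*p - 16)/9 = -(-16 + k*p)/9 = 16/9 - k*p/9)
C = 8458/9 (C = (6 - 1*(-10))*58 + (16/9 - ⅑*(-18)*5) = (6 + 10)*58 + (16/9 + 10) = 16*58 + 106/9 = 928 + 106/9 = 8458/9 ≈ 939.78)
(-112126 - 1*(-231244))/C = (-112126 - 1*(-231244))/(8458/9) = (-112126 + 231244)*(9/8458) = 119118*(9/8458) = 536031/4229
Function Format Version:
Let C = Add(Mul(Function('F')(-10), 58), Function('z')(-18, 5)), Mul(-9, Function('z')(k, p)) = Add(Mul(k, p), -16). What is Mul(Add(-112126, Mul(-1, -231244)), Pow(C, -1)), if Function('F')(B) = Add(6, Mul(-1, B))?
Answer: Rational(536031, 4229) ≈ 126.75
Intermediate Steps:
Function('z')(k, p) = Add(Rational(16, 9), Mul(Rational(-1, 9), k, p)) (Function('z')(k, p) = Mul(Rational(-1, 9), Add(Mul(k, p), -16)) = Mul(Rational(-1, 9), Add(-16, Mul(k, p))) = Add(Rational(16, 9), Mul(Rational(-1, 9), k, p)))
C = Rational(8458, 9) (C = Add(Mul(Add(6, Mul(-1, -10)), 58), Add(Rational(16, 9), Mul(Rational(-1, 9), -18, 5))) = Add(Mul(Add(6, 10), 58), Add(Rational(16, 9), 10)) = Add(Mul(16, 58), Rational(106, 9)) = Add(928, Rational(106, 9)) = Rational(8458, 9) ≈ 939.78)
Mul(Add(-112126, Mul(-1, -231244)), Pow(C, -1)) = Mul(Add(-112126, Mul(-1, -231244)), Pow(Rational(8458, 9), -1)) = Mul(Add(-112126, 231244), Rational(9, 8458)) = Mul(119118, Rational(9, 8458)) = Rational(536031, 4229)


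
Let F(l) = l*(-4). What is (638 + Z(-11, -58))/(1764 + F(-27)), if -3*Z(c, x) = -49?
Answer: 151/432 ≈ 0.34954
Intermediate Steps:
Z(c, x) = 49/3 (Z(c, x) = -1/3*(-49) = 49/3)
F(l) = -4*l
(638 + Z(-11, -58))/(1764 + F(-27)) = (638 + 49/3)/(1764 - 4*(-27)) = 1963/(3*(1764 + 108)) = (1963/3)/1872 = (1963/3)*(1/1872) = 151/432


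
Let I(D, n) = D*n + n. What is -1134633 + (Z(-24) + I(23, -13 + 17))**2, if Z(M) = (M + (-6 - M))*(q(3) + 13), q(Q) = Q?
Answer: -1134633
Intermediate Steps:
I(D, n) = n + D*n
Z(M) = -96 (Z(M) = (M + (-6 - M))*(3 + 13) = -6*16 = -96)
-1134633 + (Z(-24) + I(23, -13 + 17))**2 = -1134633 + (-96 + (-13 + 17)*(1 + 23))**2 = -1134633 + (-96 + 4*24)**2 = -1134633 + (-96 + 96)**2 = -1134633 + 0**2 = -1134633 + 0 = -1134633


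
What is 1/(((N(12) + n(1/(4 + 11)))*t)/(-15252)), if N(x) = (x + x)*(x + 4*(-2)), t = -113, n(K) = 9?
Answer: 5084/3955 ≈ 1.2855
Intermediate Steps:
N(x) = 2*x*(-8 + x) (N(x) = (2*x)*(x - 8) = (2*x)*(-8 + x) = 2*x*(-8 + x))
1/(((N(12) + n(1/(4 + 11)))*t)/(-15252)) = 1/(((2*12*(-8 + 12) + 9)*(-113))/(-15252)) = 1/(((2*12*4 + 9)*(-113))*(-1/15252)) = 1/(((96 + 9)*(-113))*(-1/15252)) = 1/((105*(-113))*(-1/15252)) = 1/(-11865*(-1/15252)) = 1/(3955/5084) = 5084/3955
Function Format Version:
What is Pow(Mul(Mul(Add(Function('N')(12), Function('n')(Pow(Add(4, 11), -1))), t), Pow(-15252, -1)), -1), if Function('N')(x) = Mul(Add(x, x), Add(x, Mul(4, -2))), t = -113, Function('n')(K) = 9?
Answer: Rational(5084, 3955) ≈ 1.2855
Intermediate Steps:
Function('N')(x) = Mul(2, x, Add(-8, x)) (Function('N')(x) = Mul(Mul(2, x), Add(x, -8)) = Mul(Mul(2, x), Add(-8, x)) = Mul(2, x, Add(-8, x)))
Pow(Mul(Mul(Add(Function('N')(12), Function('n')(Pow(Add(4, 11), -1))), t), Pow(-15252, -1)), -1) = Pow(Mul(Mul(Add(Mul(2, 12, Add(-8, 12)), 9), -113), Pow(-15252, -1)), -1) = Pow(Mul(Mul(Add(Mul(2, 12, 4), 9), -113), Rational(-1, 15252)), -1) = Pow(Mul(Mul(Add(96, 9), -113), Rational(-1, 15252)), -1) = Pow(Mul(Mul(105, -113), Rational(-1, 15252)), -1) = Pow(Mul(-11865, Rational(-1, 15252)), -1) = Pow(Rational(3955, 5084), -1) = Rational(5084, 3955)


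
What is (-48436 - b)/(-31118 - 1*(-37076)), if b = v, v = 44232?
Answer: -46334/2979 ≈ -15.554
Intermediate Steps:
b = 44232
(-48436 - b)/(-31118 - 1*(-37076)) = (-48436 - 1*44232)/(-31118 - 1*(-37076)) = (-48436 - 44232)/(-31118 + 37076) = -92668/5958 = -92668*1/5958 = -46334/2979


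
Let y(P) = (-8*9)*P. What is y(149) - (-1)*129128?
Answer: 118400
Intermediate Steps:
y(P) = -72*P
y(149) - (-1)*129128 = -72*149 - (-1)*129128 = -10728 - 1*(-129128) = -10728 + 129128 = 118400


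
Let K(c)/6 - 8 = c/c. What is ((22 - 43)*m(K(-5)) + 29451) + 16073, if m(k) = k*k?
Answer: -15712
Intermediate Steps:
K(c) = 54 (K(c) = 48 + 6*(c/c) = 48 + 6*1 = 48 + 6 = 54)
m(k) = k²
((22 - 43)*m(K(-5)) + 29451) + 16073 = ((22 - 43)*54² + 29451) + 16073 = (-21*2916 + 29451) + 16073 = (-61236 + 29451) + 16073 = -31785 + 16073 = -15712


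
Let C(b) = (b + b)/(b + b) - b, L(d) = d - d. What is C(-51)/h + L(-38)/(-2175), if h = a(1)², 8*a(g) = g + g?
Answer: 832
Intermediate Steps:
a(g) = g/4 (a(g) = (g + g)/8 = (2*g)/8 = g/4)
L(d) = 0
h = 1/16 (h = ((¼)*1)² = (¼)² = 1/16 ≈ 0.062500)
C(b) = 1 - b (C(b) = (2*b)/((2*b)) - b = (2*b)*(1/(2*b)) - b = 1 - b)
C(-51)/h + L(-38)/(-2175) = (1 - 1*(-51))/(1/16) + 0/(-2175) = (1 + 51)*16 + 0*(-1/2175) = 52*16 + 0 = 832 + 0 = 832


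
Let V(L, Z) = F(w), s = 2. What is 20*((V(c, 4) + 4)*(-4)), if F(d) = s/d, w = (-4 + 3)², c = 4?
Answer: -480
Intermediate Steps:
w = 1 (w = (-1)² = 1)
F(d) = 2/d
V(L, Z) = 2 (V(L, Z) = 2/1 = 2*1 = 2)
20*((V(c, 4) + 4)*(-4)) = 20*((2 + 4)*(-4)) = 20*(6*(-4)) = 20*(-24) = -480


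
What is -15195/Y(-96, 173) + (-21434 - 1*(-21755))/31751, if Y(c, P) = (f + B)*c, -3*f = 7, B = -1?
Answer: -96470745/2032064 ≈ -47.474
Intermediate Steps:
f = -7/3 (f = -1/3*7 = -7/3 ≈ -2.3333)
Y(c, P) = -10*c/3 (Y(c, P) = (-7/3 - 1)*c = -10*c/3)
-15195/Y(-96, 173) + (-21434 - 1*(-21755))/31751 = -15195/((-10/3*(-96))) + (-21434 - 1*(-21755))/31751 = -15195/320 + (-21434 + 21755)*(1/31751) = -15195*1/320 + 321*(1/31751) = -3039/64 + 321/31751 = -96470745/2032064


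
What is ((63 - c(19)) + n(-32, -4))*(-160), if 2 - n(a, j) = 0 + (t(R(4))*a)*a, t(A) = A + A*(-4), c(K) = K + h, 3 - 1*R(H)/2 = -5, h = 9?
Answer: -7870240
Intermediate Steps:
R(H) = 16 (R(H) = 6 - 2*(-5) = 6 + 10 = 16)
c(K) = 9 + K (c(K) = K + 9 = 9 + K)
t(A) = -3*A (t(A) = A - 4*A = -3*A)
n(a, j) = 2 + 48*a**2 (n(a, j) = 2 - (0 + ((-3*16)*a)*a) = 2 - (0 + (-48*a)*a) = 2 - (0 - 48*a**2) = 2 - (-48)*a**2 = 2 + 48*a**2)
((63 - c(19)) + n(-32, -4))*(-160) = ((63 - (9 + 19)) + (2 + 48*(-32)**2))*(-160) = ((63 - 1*28) + (2 + 48*1024))*(-160) = ((63 - 28) + (2 + 49152))*(-160) = (35 + 49154)*(-160) = 49189*(-160) = -7870240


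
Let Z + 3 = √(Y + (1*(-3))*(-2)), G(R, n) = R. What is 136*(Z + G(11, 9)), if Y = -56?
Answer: 1088 + 680*I*√2 ≈ 1088.0 + 961.67*I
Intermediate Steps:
Z = -3 + 5*I*√2 (Z = -3 + √(-56 + (1*(-3))*(-2)) = -3 + √(-56 - 3*(-2)) = -3 + √(-56 + 6) = -3 + √(-50) = -3 + 5*I*√2 ≈ -3.0 + 7.0711*I)
136*(Z + G(11, 9)) = 136*((-3 + 5*I*√2) + 11) = 136*(8 + 5*I*√2) = 1088 + 680*I*√2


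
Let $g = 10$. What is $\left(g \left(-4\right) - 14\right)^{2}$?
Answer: $2916$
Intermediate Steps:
$\left(g \left(-4\right) - 14\right)^{2} = \left(10 \left(-4\right) - 14\right)^{2} = \left(-40 - 14\right)^{2} = \left(-54\right)^{2} = 2916$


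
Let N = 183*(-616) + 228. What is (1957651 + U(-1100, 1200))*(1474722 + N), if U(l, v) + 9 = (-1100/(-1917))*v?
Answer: 189405350557204/71 ≈ 2.6677e+12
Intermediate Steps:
U(l, v) = -9 + 1100*v/1917 (U(l, v) = -9 + (-1100/(-1917))*v = -9 + (-1100*(-1/1917))*v = -9 + 1100*v/1917)
N = -112500 (N = -112728 + 228 = -112500)
(1957651 + U(-1100, 1200))*(1474722 + N) = (1957651 + (-9 + (1100/1917)*1200))*(1474722 - 112500) = (1957651 + (-9 + 440000/639))*1362222 = (1957651 + 434249/639)*1362222 = (1251373238/639)*1362222 = 189405350557204/71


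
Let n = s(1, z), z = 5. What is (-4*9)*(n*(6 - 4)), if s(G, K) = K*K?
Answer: -1800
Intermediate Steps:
s(G, K) = K²
n = 25 (n = 5² = 25)
(-4*9)*(n*(6 - 4)) = (-4*9)*(25*(6 - 4)) = -900*2 = -36*50 = -1800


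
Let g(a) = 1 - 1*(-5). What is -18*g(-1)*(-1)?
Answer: 108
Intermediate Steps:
g(a) = 6 (g(a) = 1 + 5 = 6)
-18*g(-1)*(-1) = -18*6*(-1) = -108*(-1) = 108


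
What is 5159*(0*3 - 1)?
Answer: -5159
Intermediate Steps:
5159*(0*3 - 1) = 5159*(0 - 1) = 5159*(-1) = -5159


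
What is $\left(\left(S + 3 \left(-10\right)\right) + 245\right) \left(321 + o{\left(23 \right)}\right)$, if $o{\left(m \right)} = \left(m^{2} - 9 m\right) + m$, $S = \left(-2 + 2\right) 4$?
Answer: $143190$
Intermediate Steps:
$S = 0$ ($S = 0 \cdot 4 = 0$)
$o{\left(m \right)} = m^{2} - 8 m$
$\left(\left(S + 3 \left(-10\right)\right) + 245\right) \left(321 + o{\left(23 \right)}\right) = \left(\left(0 + 3 \left(-10\right)\right) + 245\right) \left(321 + 23 \left(-8 + 23\right)\right) = \left(\left(0 - 30\right) + 245\right) \left(321 + 23 \cdot 15\right) = \left(-30 + 245\right) \left(321 + 345\right) = 215 \cdot 666 = 143190$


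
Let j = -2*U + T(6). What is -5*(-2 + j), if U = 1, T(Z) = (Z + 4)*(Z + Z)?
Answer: -580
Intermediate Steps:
T(Z) = 2*Z*(4 + Z) (T(Z) = (4 + Z)*(2*Z) = 2*Z*(4 + Z))
j = 118 (j = -2*1 + 2*6*(4 + 6) = -2 + 2*6*10 = -2 + 120 = 118)
-5*(-2 + j) = -5*(-2 + 118) = -5*116 = -580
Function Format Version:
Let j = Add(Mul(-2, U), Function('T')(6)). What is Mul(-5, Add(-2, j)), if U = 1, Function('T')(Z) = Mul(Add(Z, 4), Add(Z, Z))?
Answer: -580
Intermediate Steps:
Function('T')(Z) = Mul(2, Z, Add(4, Z)) (Function('T')(Z) = Mul(Add(4, Z), Mul(2, Z)) = Mul(2, Z, Add(4, Z)))
j = 118 (j = Add(Mul(-2, 1), Mul(2, 6, Add(4, 6))) = Add(-2, Mul(2, 6, 10)) = Add(-2, 120) = 118)
Mul(-5, Add(-2, j)) = Mul(-5, Add(-2, 118)) = Mul(-5, 116) = -580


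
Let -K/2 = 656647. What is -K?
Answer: 1313294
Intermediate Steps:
K = -1313294 (K = -2*656647 = -1313294)
-K = -1*(-1313294) = 1313294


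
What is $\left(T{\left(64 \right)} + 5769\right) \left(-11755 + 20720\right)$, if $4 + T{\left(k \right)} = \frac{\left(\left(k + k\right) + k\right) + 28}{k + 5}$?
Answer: $\frac{3568114825}{69} \approx 5.1712 \cdot 10^{7}$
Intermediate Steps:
$T{\left(k \right)} = -4 + \frac{28 + 3 k}{5 + k}$ ($T{\left(k \right)} = -4 + \frac{\left(\left(k + k\right) + k\right) + 28}{k + 5} = -4 + \frac{\left(2 k + k\right) + 28}{5 + k} = -4 + \frac{3 k + 28}{5 + k} = -4 + \frac{28 + 3 k}{5 + k}$)
$\left(T{\left(64 \right)} + 5769\right) \left(-11755 + 20720\right) = \left(\frac{8 - 64}{5 + 64} + 5769\right) \left(-11755 + 20720\right) = \left(\frac{8 - 64}{69} + 5769\right) 8965 = \left(\frac{1}{69} \left(-56\right) + 5769\right) 8965 = \left(- \frac{56}{69} + 5769\right) 8965 = \frac{398005}{69} \cdot 8965 = \frac{3568114825}{69}$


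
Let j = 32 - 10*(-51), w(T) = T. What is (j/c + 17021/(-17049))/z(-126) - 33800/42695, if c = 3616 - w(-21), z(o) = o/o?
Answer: -868873649321/529479591807 ≈ -1.6410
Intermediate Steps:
z(o) = 1
j = 542 (j = 32 + 510 = 542)
c = 3637 (c = 3616 - 1*(-21) = 3616 + 21 = 3637)
(j/c + 17021/(-17049))/z(-126) - 33800/42695 = (542/3637 + 17021/(-17049))/1 - 33800/42695 = (542*(1/3637) + 17021*(-1/17049))*1 - 33800*1/42695 = (542/3637 - 17021/17049)*1 - 6760/8539 = -52664819/62007213*1 - 6760/8539 = -52664819/62007213 - 6760/8539 = -868873649321/529479591807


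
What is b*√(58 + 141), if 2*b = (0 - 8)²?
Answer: 32*√199 ≈ 451.42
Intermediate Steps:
b = 32 (b = (0 - 8)²/2 = (½)*(-8)² = (½)*64 = 32)
b*√(58 + 141) = 32*√(58 + 141) = 32*√199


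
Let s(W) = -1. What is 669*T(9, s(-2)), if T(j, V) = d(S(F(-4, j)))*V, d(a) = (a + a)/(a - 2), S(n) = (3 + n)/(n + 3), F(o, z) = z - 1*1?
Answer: 1338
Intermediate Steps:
F(o, z) = -1 + z (F(o, z) = z - 1 = -1 + z)
S(n) = 1 (S(n) = (3 + n)/(3 + n) = 1)
d(a) = 2*a/(-2 + a) (d(a) = (2*a)/(-2 + a) = 2*a/(-2 + a))
T(j, V) = -2*V (T(j, V) = (2*1/(-2 + 1))*V = (2*1/(-1))*V = (2*1*(-1))*V = -2*V)
669*T(9, s(-2)) = 669*(-2*(-1)) = 669*2 = 1338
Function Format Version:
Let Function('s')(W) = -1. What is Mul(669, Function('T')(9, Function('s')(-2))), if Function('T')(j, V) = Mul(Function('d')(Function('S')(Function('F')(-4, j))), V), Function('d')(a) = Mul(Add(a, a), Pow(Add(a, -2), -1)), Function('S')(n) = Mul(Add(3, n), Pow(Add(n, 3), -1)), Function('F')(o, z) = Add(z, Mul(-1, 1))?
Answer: 1338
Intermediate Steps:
Function('F')(o, z) = Add(-1, z) (Function('F')(o, z) = Add(z, -1) = Add(-1, z))
Function('S')(n) = 1 (Function('S')(n) = Mul(Add(3, n), Pow(Add(3, n), -1)) = 1)
Function('d')(a) = Mul(2, a, Pow(Add(-2, a), -1)) (Function('d')(a) = Mul(Mul(2, a), Pow(Add(-2, a), -1)) = Mul(2, a, Pow(Add(-2, a), -1)))
Function('T')(j, V) = Mul(-2, V) (Function('T')(j, V) = Mul(Mul(2, 1, Pow(Add(-2, 1), -1)), V) = Mul(Mul(2, 1, Pow(-1, -1)), V) = Mul(Mul(2, 1, -1), V) = Mul(-2, V))
Mul(669, Function('T')(9, Function('s')(-2))) = Mul(669, Mul(-2, -1)) = Mul(669, 2) = 1338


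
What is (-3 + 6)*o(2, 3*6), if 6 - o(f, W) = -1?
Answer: 21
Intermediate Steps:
o(f, W) = 7 (o(f, W) = 6 - 1*(-1) = 6 + 1 = 7)
(-3 + 6)*o(2, 3*6) = (-3 + 6)*7 = 3*7 = 21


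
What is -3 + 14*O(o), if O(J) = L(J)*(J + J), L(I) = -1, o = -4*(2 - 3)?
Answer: -115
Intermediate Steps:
o = 4 (o = -4*(-1) = 4)
O(J) = -2*J (O(J) = -(J + J) = -2*J)
-3 + 14*O(o) = -3 + 14*(-2*4) = -3 + 14*(-8) = -3 - 112 = -115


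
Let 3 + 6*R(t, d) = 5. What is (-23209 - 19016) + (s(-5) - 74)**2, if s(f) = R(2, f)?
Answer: -331184/9 ≈ -36798.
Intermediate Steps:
R(t, d) = 1/3 (R(t, d) = -1/2 + (1/6)*5 = -1/2 + 5/6 = 1/3)
s(f) = 1/3
(-23209 - 19016) + (s(-5) - 74)**2 = (-23209 - 19016) + (1/3 - 74)**2 = -42225 + (-221/3)**2 = -42225 + 48841/9 = -331184/9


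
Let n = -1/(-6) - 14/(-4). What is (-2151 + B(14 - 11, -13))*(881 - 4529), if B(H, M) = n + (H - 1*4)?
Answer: 7837120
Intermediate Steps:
n = 11/3 (n = -1*(-⅙) - 14*(-¼) = ⅙ + 7/2 = 11/3 ≈ 3.6667)
B(H, M) = -⅓ + H (B(H, M) = 11/3 + (H - 1*4) = 11/3 + (H - 4) = 11/3 + (-4 + H) = -⅓ + H)
(-2151 + B(14 - 11, -13))*(881 - 4529) = (-2151 + (-⅓ + (14 - 11)))*(881 - 4529) = (-2151 + (-⅓ + 3))*(-3648) = (-2151 + 8/3)*(-3648) = -6445/3*(-3648) = 7837120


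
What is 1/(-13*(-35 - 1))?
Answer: 1/468 ≈ 0.0021368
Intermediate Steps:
1/(-13*(-35 - 1)) = 1/(-13*(-36)) = 1/468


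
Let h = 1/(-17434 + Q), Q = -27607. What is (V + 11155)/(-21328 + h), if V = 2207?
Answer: -200612614/320211483 ≈ -0.62650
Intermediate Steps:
h = -1/45041 (h = 1/(-17434 - 27607) = 1/(-45041) = -1/45041 ≈ -2.2202e-5)
(V + 11155)/(-21328 + h) = (2207 + 11155)/(-21328 - 1/45041) = 13362/(-960634449/45041) = 13362*(-45041/960634449) = -200612614/320211483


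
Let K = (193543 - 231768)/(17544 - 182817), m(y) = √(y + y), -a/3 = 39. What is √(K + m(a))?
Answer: √(6317560425 + 81945493587*I*√26)/165273 ≈ 2.7866 + 2.7448*I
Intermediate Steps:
a = -117 (a = -3*39 = -117)
m(y) = √2*√y (m(y) = √(2*y) = √2*√y)
K = 38225/165273 (K = -38225/(-165273) = -38225*(-1/165273) = 38225/165273 ≈ 0.23128)
√(K + m(a)) = √(38225/165273 + √2*√(-117)) = √(38225/165273 + √2*(3*I*√13)) = √(38225/165273 + 3*I*√26)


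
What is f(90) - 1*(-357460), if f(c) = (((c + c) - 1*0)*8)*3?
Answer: 361780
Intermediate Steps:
f(c) = 48*c (f(c) = ((2*c + 0)*8)*3 = ((2*c)*8)*3 = (16*c)*3 = 48*c)
f(90) - 1*(-357460) = 48*90 - 1*(-357460) = 4320 + 357460 = 361780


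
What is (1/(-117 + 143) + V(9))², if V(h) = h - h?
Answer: 1/676 ≈ 0.0014793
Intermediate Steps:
V(h) = 0
(1/(-117 + 143) + V(9))² = (1/(-117 + 143) + 0)² = (1/26 + 0)² = (1/26)² = 1/676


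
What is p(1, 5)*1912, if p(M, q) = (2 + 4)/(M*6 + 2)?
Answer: 1434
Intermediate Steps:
p(M, q) = 6/(2 + 6*M) (p(M, q) = 6/(6*M + 2) = 6/(2 + 6*M))
p(1, 5)*1912 = (3/(1 + 3*1))*1912 = (3/(1 + 3))*1912 = (3/4)*1912 = (3*(¼))*1912 = (¾)*1912 = 1434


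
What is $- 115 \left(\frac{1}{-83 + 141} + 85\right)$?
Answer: $- \frac{567065}{58} \approx -9777.0$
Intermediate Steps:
$- 115 \left(\frac{1}{-83 + 141} + 85\right) = - 115 \left(\frac{1}{58} + 85\right) = \left(-115\right) \frac{4931}{58} = - \frac{567065}{58}$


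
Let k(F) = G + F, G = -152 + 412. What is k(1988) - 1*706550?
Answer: -704302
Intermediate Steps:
G = 260
k(F) = 260 + F
k(1988) - 1*706550 = (260 + 1988) - 1*706550 = 2248 - 706550 = -704302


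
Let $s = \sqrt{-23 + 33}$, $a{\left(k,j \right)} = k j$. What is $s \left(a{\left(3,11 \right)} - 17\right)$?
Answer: $16 \sqrt{10} \approx 50.596$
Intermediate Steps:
$a{\left(k,j \right)} = j k$
$s = \sqrt{10} \approx 3.1623$
$s \left(a{\left(3,11 \right)} - 17\right) = \sqrt{10} \left(11 \cdot 3 - 17\right) = \sqrt{10} \left(33 - 17\right) = \sqrt{10} \cdot 16 = 16 \sqrt{10}$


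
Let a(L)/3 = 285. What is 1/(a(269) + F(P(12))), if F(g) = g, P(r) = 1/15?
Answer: 15/12826 ≈ 0.0011695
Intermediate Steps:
a(L) = 855 (a(L) = 3*285 = 855)
P(r) = 1/15
1/(a(269) + F(P(12))) = 1/(855 + 1/15) = 1/(12826/15) = 15/12826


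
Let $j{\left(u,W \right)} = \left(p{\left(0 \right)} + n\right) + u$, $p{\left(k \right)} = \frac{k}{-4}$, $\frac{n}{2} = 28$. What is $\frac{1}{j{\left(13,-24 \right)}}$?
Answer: $\frac{1}{69} \approx 0.014493$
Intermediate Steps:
$n = 56$ ($n = 2 \cdot 28 = 56$)
$p{\left(k \right)} = - \frac{k}{4}$ ($p{\left(k \right)} = k \left(- \frac{1}{4}\right) = - \frac{k}{4}$)
$j{\left(u,W \right)} = 56 + u$ ($j{\left(u,W \right)} = \left(\left(- \frac{1}{4}\right) 0 + 56\right) + u = \left(0 + 56\right) + u = 56 + u$)
$\frac{1}{j{\left(13,-24 \right)}} = \frac{1}{56 + 13} = \frac{1}{69}$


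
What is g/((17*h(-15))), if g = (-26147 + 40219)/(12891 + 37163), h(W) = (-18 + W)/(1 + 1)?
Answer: -14072/14040147 ≈ -0.0010023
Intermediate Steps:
h(W) = -9 + W/2 (h(W) = (-18 + W)/2 = (-18 + W)*(½) = -9 + W/2)
g = 7036/25027 (g = 14072/50054 = 14072*(1/50054) = 7036/25027 ≈ 0.28114)
g/((17*h(-15))) = 7036/(25027*((17*(-9 + (½)*(-15))))) = 7036/(25027*((17*(-9 - 15/2)))) = 7036/(25027*((17*(-33/2)))) = 7036/(25027*(-561/2)) = (7036/25027)*(-2/561) = -14072/14040147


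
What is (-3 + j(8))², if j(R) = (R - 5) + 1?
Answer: 1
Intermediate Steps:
j(R) = -4 + R (j(R) = (-5 + R) + 1 = -4 + R)
(-3 + j(8))² = (-3 + (-4 + 8))² = (-3 + 4)² = 1² = 1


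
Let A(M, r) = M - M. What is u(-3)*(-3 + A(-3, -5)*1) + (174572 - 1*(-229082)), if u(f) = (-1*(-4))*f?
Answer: 403690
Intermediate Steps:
A(M, r) = 0
u(f) = 4*f
u(-3)*(-3 + A(-3, -5)*1) + (174572 - 1*(-229082)) = (4*(-3))*(-3 + 0*1) + (174572 - 1*(-229082)) = -12*(-3 + 0) + (174572 + 229082) = -12*(-3) + 403654 = 36 + 403654 = 403690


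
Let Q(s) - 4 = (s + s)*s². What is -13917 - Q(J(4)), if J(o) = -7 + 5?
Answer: -13905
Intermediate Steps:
J(o) = -2
Q(s) = 4 + 2*s³ (Q(s) = 4 + (s + s)*s² = 4 + (2*s)*s² = 4 + 2*s³)
-13917 - Q(J(4)) = -13917 - (4 + 2*(-2)³) = -13917 - (4 + 2*(-8)) = -13917 - (4 - 16) = -13917 - 1*(-12) = -13917 + 12 = -13905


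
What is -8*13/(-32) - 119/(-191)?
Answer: 2959/764 ≈ 3.8730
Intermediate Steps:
-8*13/(-32) - 119/(-191) = -104*(-1/32) - 119*(-1/191) = 13/4 + 119/191 = 2959/764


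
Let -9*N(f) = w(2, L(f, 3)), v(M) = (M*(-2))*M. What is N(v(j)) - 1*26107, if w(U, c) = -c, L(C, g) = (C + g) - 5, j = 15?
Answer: -235415/9 ≈ -26157.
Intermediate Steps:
v(M) = -2*M² (v(M) = (-2*M)*M = -2*M²)
L(C, g) = -5 + C + g
N(f) = -2/9 + f/9 (N(f) = -(-1)*(-5 + f + 3)/9 = -(-1)*(-2 + f)/9 = -(2 - f)/9 = -2/9 + f/9)
N(v(j)) - 1*26107 = (-2/9 + (-2*15²)/9) - 1*26107 = (-2/9 + (-2*225)/9) - 26107 = (-2/9 + (⅑)*(-450)) - 26107 = (-2/9 - 50) - 26107 = -452/9 - 26107 = -235415/9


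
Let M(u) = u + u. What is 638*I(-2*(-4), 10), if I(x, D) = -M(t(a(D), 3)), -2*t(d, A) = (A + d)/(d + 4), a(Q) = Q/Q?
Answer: 2552/5 ≈ 510.40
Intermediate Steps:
a(Q) = 1
t(d, A) = -(A + d)/(2*(4 + d)) (t(d, A) = -(A + d)/(2*(d + 4)) = -(A + d)/(2*(4 + d)))
M(u) = 2*u
I(x, D) = 4/5 (I(x, D) = -2*(-1*3 - 1*1)/(2*(4 + 1)) = -2*(1/2)*(-3 - 1)/5 = -2*(1/2)*(1/5)*(-4) = -2*(-2)/5 = -1*(-4/5) = 4/5)
638*I(-2*(-4), 10) = 638*(4/5) = 2552/5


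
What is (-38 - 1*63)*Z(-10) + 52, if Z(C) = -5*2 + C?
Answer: 2072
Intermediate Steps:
Z(C) = -10 + C
(-38 - 1*63)*Z(-10) + 52 = (-38 - 1*63)*(-10 - 10) + 52 = (-38 - 63)*(-20) + 52 = -101*(-20) + 52 = 2020 + 52 = 2072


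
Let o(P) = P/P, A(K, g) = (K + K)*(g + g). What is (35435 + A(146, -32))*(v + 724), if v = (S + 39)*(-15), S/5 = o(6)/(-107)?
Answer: 250334156/107 ≈ 2.3396e+6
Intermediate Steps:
A(K, g) = 4*K*g (A(K, g) = (2*K)*(2*g) = 4*K*g)
o(P) = 1
S = -5/107 (S = 5*(1/(-107)) = 5*(1*(-1/107)) = 5*(-1/107) = -5/107 ≈ -0.046729)
v = -62520/107 (v = (-5/107 + 39)*(-15) = (4168/107)*(-15) = -62520/107 ≈ -584.30)
(35435 + A(146, -32))*(v + 724) = (35435 + 4*146*(-32))*(-62520/107 + 724) = (35435 - 18688)*(14948/107) = 16747*(14948/107) = 250334156/107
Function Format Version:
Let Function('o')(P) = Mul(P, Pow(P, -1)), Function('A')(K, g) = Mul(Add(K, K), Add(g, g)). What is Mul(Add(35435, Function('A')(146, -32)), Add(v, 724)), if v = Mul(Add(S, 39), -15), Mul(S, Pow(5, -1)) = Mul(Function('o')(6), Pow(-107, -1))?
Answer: Rational(250334156, 107) ≈ 2.3396e+6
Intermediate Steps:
Function('A')(K, g) = Mul(4, K, g) (Function('A')(K, g) = Mul(Mul(2, K), Mul(2, g)) = Mul(4, K, g))
Function('o')(P) = 1
S = Rational(-5, 107) (S = Mul(5, Mul(1, Pow(-107, -1))) = Mul(5, Mul(1, Rational(-1, 107))) = Mul(5, Rational(-1, 107)) = Rational(-5, 107) ≈ -0.046729)
v = Rational(-62520, 107) (v = Mul(Add(Rational(-5, 107), 39), -15) = Mul(Rational(4168, 107), -15) = Rational(-62520, 107) ≈ -584.30)
Mul(Add(35435, Function('A')(146, -32)), Add(v, 724)) = Mul(Add(35435, Mul(4, 146, -32)), Add(Rational(-62520, 107), 724)) = Mul(Add(35435, -18688), Rational(14948, 107)) = Mul(16747, Rational(14948, 107)) = Rational(250334156, 107)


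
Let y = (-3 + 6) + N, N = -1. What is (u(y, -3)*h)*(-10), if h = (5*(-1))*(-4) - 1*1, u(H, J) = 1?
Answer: -190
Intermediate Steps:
y = 2 (y = (-3 + 6) - 1 = 3 - 1 = 2)
h = 19 (h = -5*(-4) - 1 = 20 - 1 = 19)
(u(y, -3)*h)*(-10) = (1*19)*(-10) = 19*(-10) = -190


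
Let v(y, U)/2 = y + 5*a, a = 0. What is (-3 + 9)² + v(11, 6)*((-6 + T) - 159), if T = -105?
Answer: -5904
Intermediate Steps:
v(y, U) = 2*y (v(y, U) = 2*(y + 5*0) = 2*(y + 0) = 2*y)
(-3 + 9)² + v(11, 6)*((-6 + T) - 159) = (-3 + 9)² + (2*11)*((-6 - 105) - 159) = 6² + 22*(-111 - 159) = 36 + 22*(-270) = 36 - 5940 = -5904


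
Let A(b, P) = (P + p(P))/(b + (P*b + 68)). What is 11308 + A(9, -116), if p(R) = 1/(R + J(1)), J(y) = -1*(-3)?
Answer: 1235649577/109271 ≈ 11308.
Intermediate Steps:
J(y) = 3
p(R) = 1/(3 + R) (p(R) = 1/(R + 3) = 1/(3 + R))
A(b, P) = (P + 1/(3 + P))/(68 + b + P*b) (A(b, P) = (P + 1/(3 + P))/(b + (P*b + 68)) = (P + 1/(3 + P))/(b + (68 + P*b)) = (P + 1/(3 + P))/(68 + b + P*b))
11308 + A(9, -116) = 11308 + (1 - 116*(3 - 116))/((3 - 116)*(68 + 9 - 116*9)) = 11308 + (1 - 116*(-113))/((-113)*(68 + 9 - 1044)) = 11308 - 1/113*(1 + 13108)/(-967) = 11308 - 1/113*(-1/967)*13109 = 11308 + 13109/109271 = 1235649577/109271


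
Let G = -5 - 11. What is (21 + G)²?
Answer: 25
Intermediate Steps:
G = -16
(21 + G)² = (21 - 16)² = 5² = 25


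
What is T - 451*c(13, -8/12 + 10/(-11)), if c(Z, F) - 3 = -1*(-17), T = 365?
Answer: -8655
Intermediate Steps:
c(Z, F) = 20 (c(Z, F) = 3 - 1*(-17) = 3 + 17 = 20)
T - 451*c(13, -8/12 + 10/(-11)) = 365 - 451*20 = 365 - 9020 = -8655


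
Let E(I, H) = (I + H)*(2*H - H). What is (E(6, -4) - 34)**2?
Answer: 1764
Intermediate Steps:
E(I, H) = H*(H + I) (E(I, H) = (H + I)*H = H*(H + I))
(E(6, -4) - 34)**2 = (-4*(-4 + 6) - 34)**2 = (-4*2 - 34)**2 = (-8 - 34)**2 = (-42)**2 = 1764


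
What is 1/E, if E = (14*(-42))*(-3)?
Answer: 1/1764 ≈ 0.00056689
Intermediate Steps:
E = 1764 (E = -588*(-3) = 1764)
1/E = 1/1764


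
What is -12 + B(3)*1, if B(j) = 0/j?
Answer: -12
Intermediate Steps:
B(j) = 0
-12 + B(3)*1 = -12 + 0*1 = -12 + 0 = -12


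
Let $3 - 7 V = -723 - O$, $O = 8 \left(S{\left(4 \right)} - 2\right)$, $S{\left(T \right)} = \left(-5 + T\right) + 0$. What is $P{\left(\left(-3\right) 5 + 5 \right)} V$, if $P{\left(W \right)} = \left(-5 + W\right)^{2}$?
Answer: $\frac{157950}{7} \approx 22564.0$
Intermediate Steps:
$S{\left(T \right)} = -5 + T$
$O = -24$ ($O = 8 \left(\left(-5 + 4\right) - 2\right) = 8 \left(-1 - 2\right) = 8 \left(-3\right) = -24$)
$V = \frac{702}{7}$ ($V = \frac{3}{7} - \frac{-723 - -24}{7} = \frac{3}{7} - \frac{-723 + 24}{7} = \frac{3}{7} - - \frac{699}{7} = \frac{3}{7} + \frac{699}{7} = \frac{702}{7} \approx 100.29$)
$P{\left(\left(-3\right) 5 + 5 \right)} V = \left(-5 + \left(\left(-3\right) 5 + 5\right)\right)^{2} \cdot \frac{702}{7} = \left(-5 + \left(-15 + 5\right)\right)^{2} \cdot \frac{702}{7} = \left(-5 - 10\right)^{2} \cdot \frac{702}{7} = \left(-15\right)^{2} \cdot \frac{702}{7} = 225 \cdot \frac{702}{7} = \frac{157950}{7}$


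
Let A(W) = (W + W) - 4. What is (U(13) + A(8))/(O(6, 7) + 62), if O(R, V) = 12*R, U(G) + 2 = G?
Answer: 23/134 ≈ 0.17164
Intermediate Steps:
U(G) = -2 + G
A(W) = -4 + 2*W (A(W) = 2*W - 4 = -4 + 2*W)
(U(13) + A(8))/(O(6, 7) + 62) = ((-2 + 13) + (-4 + 2*8))/(12*6 + 62) = (11 + (-4 + 16))/(72 + 62) = (11 + 12)/134 = 23*(1/134) = 23/134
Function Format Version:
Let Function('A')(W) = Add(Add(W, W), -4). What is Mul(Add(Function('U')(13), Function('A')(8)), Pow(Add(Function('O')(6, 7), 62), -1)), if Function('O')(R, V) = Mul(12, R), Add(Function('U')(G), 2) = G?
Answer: Rational(23, 134) ≈ 0.17164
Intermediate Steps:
Function('U')(G) = Add(-2, G)
Function('A')(W) = Add(-4, Mul(2, W)) (Function('A')(W) = Add(Mul(2, W), -4) = Add(-4, Mul(2, W)))
Mul(Add(Function('U')(13), Function('A')(8)), Pow(Add(Function('O')(6, 7), 62), -1)) = Mul(Add(Add(-2, 13), Add(-4, Mul(2, 8))), Pow(Add(Mul(12, 6), 62), -1)) = Mul(Add(11, Add(-4, 16)), Pow(Add(72, 62), -1)) = Mul(Add(11, 12), Pow(134, -1)) = Mul(23, Rational(1, 134)) = Rational(23, 134)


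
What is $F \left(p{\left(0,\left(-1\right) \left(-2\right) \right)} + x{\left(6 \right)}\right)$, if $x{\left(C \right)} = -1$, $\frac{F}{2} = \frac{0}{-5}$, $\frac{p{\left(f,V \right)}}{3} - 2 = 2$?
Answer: $0$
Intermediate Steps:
$p{\left(f,V \right)} = 12$ ($p{\left(f,V \right)} = 6 + 3 \cdot 2 = 6 + 6 = 12$)
$F = 0$ ($F = 2 \frac{0}{-5} = 2 \cdot 0 \left(- \frac{1}{5}\right) = 2 \cdot 0 = 0$)
$F \left(p{\left(0,\left(-1\right) \left(-2\right) \right)} + x{\left(6 \right)}\right) = 0 \left(12 - 1\right) = 0 \cdot 11 = 0$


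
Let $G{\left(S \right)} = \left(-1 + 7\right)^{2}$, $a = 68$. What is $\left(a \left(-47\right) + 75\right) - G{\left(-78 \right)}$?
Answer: $-3157$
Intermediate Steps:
$G{\left(S \right)} = 36$ ($G{\left(S \right)} = 6^{2} = 36$)
$\left(a \left(-47\right) + 75\right) - G{\left(-78 \right)} = \left(68 \left(-47\right) + 75\right) - 36 = \left(-3196 + 75\right) - 36 = -3121 - 36 = -3157$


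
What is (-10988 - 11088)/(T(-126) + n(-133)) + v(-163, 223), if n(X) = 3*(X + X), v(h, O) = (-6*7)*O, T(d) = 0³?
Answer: -3725996/399 ≈ -9338.3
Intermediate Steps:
T(d) = 0
v(h, O) = -42*O
n(X) = 6*X (n(X) = 3*(2*X) = 6*X)
(-10988 - 11088)/(T(-126) + n(-133)) + v(-163, 223) = (-10988 - 11088)/(0 + 6*(-133)) - 42*223 = -22076/(0 - 798) - 9366 = -22076/(-798) - 9366 = -22076*(-1/798) - 9366 = 11038/399 - 9366 = -3725996/399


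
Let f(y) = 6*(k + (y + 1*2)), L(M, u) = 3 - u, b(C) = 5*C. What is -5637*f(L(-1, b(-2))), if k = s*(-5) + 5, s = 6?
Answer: 338220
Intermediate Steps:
k = -25 (k = 6*(-5) + 5 = -30 + 5 = -25)
f(y) = -138 + 6*y (f(y) = 6*(-25 + (y + 1*2)) = 6*(-25 + (y + 2)) = 6*(-25 + (2 + y)) = 6*(-23 + y) = -138 + 6*y)
-5637*f(L(-1, b(-2))) = -5637*(-138 + 6*(3 - 5*(-2))) = -5637*(-138 + 6*(3 - 1*(-10))) = -5637*(-138 + 6*(3 + 10)) = -5637*(-138 + 6*13) = -5637*(-138 + 78) = -5637*(-60) = 338220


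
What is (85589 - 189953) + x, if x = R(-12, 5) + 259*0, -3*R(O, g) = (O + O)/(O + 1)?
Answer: -1148012/11 ≈ -1.0436e+5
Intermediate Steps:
R(O, g) = -2*O/(3*(1 + O)) (R(O, g) = -(O + O)/(3*(O + 1)) = -2*O/(3*(1 + O)))
x = -8/11 (x = -2*(-12)/(3 + 3*(-12)) + 259*0 = -2*(-12)/(3 - 36) + 0 = -2*(-12)/(-33) + 0 = -2*(-12)*(-1/33) + 0 = -8/11 + 0 = -8/11 ≈ -0.72727)
(85589 - 189953) + x = (85589 - 189953) - 8/11 = -104364 - 8/11 = -1148012/11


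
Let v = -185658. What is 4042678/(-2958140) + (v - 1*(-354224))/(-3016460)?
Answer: -158665228839/111538887305 ≈ -1.4225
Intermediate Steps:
4042678/(-2958140) + (v - 1*(-354224))/(-3016460) = 4042678/(-2958140) + (-185658 - 1*(-354224))/(-3016460) = 4042678*(-1/2958140) + (-185658 + 354224)*(-1/3016460) = -2021339/1479070 + 168566*(-1/3016460) = -2021339/1479070 - 84283/1508230 = -158665228839/111538887305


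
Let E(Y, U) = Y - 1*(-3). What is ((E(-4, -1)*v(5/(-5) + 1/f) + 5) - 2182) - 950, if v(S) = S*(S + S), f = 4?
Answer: -25025/8 ≈ -3128.1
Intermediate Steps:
E(Y, U) = 3 + Y (E(Y, U) = Y + 3 = 3 + Y)
v(S) = 2*S² (v(S) = S*(2*S) = 2*S²)
((E(-4, -1)*v(5/(-5) + 1/f) + 5) - 2182) - 950 = (((3 - 4)*(2*(5/(-5) + 1/4)²) + 5) - 2182) - 950 = ((-2*(5*(-⅕) + 1*(¼))² + 5) - 2182) - 950 = ((-2*(-1 + ¼)² + 5) - 2182) - 950 = ((-2*(-¾)² + 5) - 2182) - 950 = ((-2*9/16 + 5) - 2182) - 950 = ((-1*9/8 + 5) - 2182) - 950 = ((-9/8 + 5) - 2182) - 950 = (31/8 - 2182) - 950 = -17425/8 - 950 = -25025/8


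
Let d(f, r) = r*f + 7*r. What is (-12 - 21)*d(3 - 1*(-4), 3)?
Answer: -1386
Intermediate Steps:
d(f, r) = 7*r + f*r (d(f, r) = f*r + 7*r = 7*r + f*r)
(-12 - 21)*d(3 - 1*(-4), 3) = (-12 - 21)*(3*(7 + (3 - 1*(-4)))) = -99*(7 + (3 + 4)) = -99*(7 + 7) = -99*14 = -33*42 = -1386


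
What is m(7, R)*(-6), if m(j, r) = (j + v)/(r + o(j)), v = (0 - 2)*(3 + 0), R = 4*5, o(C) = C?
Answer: -2/9 ≈ -0.22222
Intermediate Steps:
R = 20
v = -6 (v = -2*3 = -6)
m(j, r) = (-6 + j)/(j + r) (m(j, r) = (j - 6)/(r + j) = (-6 + j)/(j + r))
m(7, R)*(-6) = ((-6 + 7)/(7 + 20))*(-6) = (1/27)*(-6) = -2/9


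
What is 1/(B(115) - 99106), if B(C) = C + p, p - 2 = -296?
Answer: -1/99285 ≈ -1.0072e-5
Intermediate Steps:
p = -294 (p = 2 - 296 = -294)
B(C) = -294 + C (B(C) = C - 294 = -294 + C)
1/(B(115) - 99106) = 1/((-294 + 115) - 99106) = 1/(-179 - 99106) = 1/(-99285) = -1/99285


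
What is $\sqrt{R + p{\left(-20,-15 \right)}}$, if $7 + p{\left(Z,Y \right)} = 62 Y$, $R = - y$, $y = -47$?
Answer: $i \sqrt{890} \approx 29.833 i$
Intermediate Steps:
$R = 47$ ($R = \left(-1\right) \left(-47\right) = 47$)
$p{\left(Z,Y \right)} = -7 + 62 Y$
$\sqrt{R + p{\left(-20,-15 \right)}} = \sqrt{47 + \left(-7 + 62 \left(-15\right)\right)} = \sqrt{47 - 937} = \sqrt{-890} = i \sqrt{890}$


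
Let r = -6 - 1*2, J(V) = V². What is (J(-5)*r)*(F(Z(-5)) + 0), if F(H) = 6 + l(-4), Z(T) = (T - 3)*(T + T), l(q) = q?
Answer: -400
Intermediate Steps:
Z(T) = 2*T*(-3 + T) (Z(T) = (-3 + T)*(2*T) = 2*T*(-3 + T))
F(H) = 2 (F(H) = 6 - 4 = 2)
r = -8 (r = -6 - 2 = -8)
(J(-5)*r)*(F(Z(-5)) + 0) = ((-5)²*(-8))*(2 + 0) = (25*(-8))*2 = -200*2 = -400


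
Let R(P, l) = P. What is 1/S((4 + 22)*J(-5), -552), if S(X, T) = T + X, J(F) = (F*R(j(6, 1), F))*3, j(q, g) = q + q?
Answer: -1/5232 ≈ -0.00019113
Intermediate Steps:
j(q, g) = 2*q
J(F) = 36*F (J(F) = (F*(2*6))*3 = (F*12)*3 = (12*F)*3 = 36*F)
1/S((4 + 22)*J(-5), -552) = 1/(-552 + (4 + 22)*(36*(-5))) = 1/(-552 + 26*(-180)) = 1/(-552 - 4680) = 1/(-5232) = -1/5232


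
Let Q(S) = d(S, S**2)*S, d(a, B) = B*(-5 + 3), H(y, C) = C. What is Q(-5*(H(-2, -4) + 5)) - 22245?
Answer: -21995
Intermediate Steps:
d(a, B) = -2*B (d(a, B) = B*(-2) = -2*B)
Q(S) = -2*S**3 (Q(S) = (-2*S**2)*S = -2*S**3)
Q(-5*(H(-2, -4) + 5)) - 22245 = -2*(-125*(-4 + 5)**3) - 22245 = -2*(-5*1)**3 - 22245 = -2*(-5)**3 - 22245 = -2*(-125) - 22245 = 250 - 22245 = -21995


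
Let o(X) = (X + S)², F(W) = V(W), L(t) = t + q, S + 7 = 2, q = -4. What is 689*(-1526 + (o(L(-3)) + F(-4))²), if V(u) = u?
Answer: 12452986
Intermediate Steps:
S = -5 (S = -7 + 2 = -5)
L(t) = -4 + t (L(t) = t - 4 = -4 + t)
F(W) = W
o(X) = (-5 + X)² (o(X) = (X - 5)² = (-5 + X)²)
689*(-1526 + (o(L(-3)) + F(-4))²) = 689*(-1526 + ((-5 + (-4 - 3))² - 4)²) = 689*(-1526 + ((-5 - 7)² - 4)²) = 689*(-1526 + ((-12)² - 4)²) = 689*(-1526 + (144 - 4)²) = 689*(-1526 + 140²) = 689*(-1526 + 19600) = 689*18074 = 12452986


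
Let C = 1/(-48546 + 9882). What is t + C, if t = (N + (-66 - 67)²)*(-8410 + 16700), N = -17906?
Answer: -69553829521/38664 ≈ -1.7989e+6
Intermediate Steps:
t = -1798930 (t = (-17906 + (-66 - 67)²)*(-8410 + 16700) = (-17906 + (-133)²)*8290 = (-17906 + 17689)*8290 = -217*8290 = -1798930)
C = -1/38664 (C = 1/(-38664) = -1/38664 ≈ -2.5864e-5)
t + C = -1798930 - 1/38664 = -69553829521/38664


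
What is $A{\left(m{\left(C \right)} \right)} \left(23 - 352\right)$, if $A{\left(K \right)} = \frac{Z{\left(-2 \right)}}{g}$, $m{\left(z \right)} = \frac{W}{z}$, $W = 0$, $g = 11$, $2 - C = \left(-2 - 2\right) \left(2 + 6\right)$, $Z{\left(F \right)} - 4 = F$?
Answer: $- \frac{658}{11} \approx -59.818$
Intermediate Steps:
$Z{\left(F \right)} = 4 + F$
$C = 34$ ($C = 2 - \left(-2 - 2\right) \left(2 + 6\right) = 2 - \left(-4\right) 8 = 2 - -32 = 2 + 32 = 34$)
$m{\left(z \right)} = 0$ ($m{\left(z \right)} = \frac{0}{z} = 0$)
$A{\left(K \right)} = \frac{2}{11}$ ($A{\left(K \right)} = \frac{4 - 2}{11} = 2 \cdot \frac{1}{11} = \frac{2}{11}$)
$A{\left(m{\left(C \right)} \right)} \left(23 - 352\right) = \frac{2 \left(23 - 352\right)}{11} = \frac{2}{11} \left(-329\right) = - \frac{658}{11}$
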